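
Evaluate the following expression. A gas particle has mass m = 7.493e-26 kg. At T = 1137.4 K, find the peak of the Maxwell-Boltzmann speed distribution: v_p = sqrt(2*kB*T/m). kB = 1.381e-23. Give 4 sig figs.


Step 1: Numerator = 2*kB*T = 2*1.381e-23*1137.4 = 3.141e-20
Step 2: Ratio = 3.141e-20 / 7.493e-26 = 4.193e+05
Step 3: v_p = sqrt(4.193e+05) = 647.5 m/s

647.5


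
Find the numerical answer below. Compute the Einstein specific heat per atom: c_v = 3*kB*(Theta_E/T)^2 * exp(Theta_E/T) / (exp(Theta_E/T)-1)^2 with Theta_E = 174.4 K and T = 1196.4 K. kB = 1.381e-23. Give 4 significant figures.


Step 1: x = Theta_E/T = 174.4/1196.4 = 0.1458
Step 2: x^2 = 0.02125
Step 3: exp(x) = 1.157
Step 4: c_v = 3*1.381e-23*0.02125*1.157/(1.157-1)^2 = 4.136e-23

4.136e-23


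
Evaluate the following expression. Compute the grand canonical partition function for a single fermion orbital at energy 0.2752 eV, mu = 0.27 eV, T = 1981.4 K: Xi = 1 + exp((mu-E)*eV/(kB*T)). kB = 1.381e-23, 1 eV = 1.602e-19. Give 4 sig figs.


Step 1: (mu - E) = 0.27 - 0.2752 = -0.0052 eV
Step 2: x = (mu-E)*eV/(kB*T) = -0.0052*1.602e-19/(1.381e-23*1981.4) = -0.03044
Step 3: exp(x) = 0.97
Step 4: Xi = 1 + 0.97 = 1.97

1.97


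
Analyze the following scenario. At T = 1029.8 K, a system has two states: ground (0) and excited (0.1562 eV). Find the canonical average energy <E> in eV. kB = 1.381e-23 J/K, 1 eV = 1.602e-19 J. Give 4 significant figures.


Step 1: beta*E = 0.1562*1.602e-19/(1.381e-23*1029.8) = 1.76
Step 2: exp(-beta*E) = 0.1721
Step 3: <E> = 0.1562*0.1721/(1+0.1721) = 0.02294 eV

0.02294


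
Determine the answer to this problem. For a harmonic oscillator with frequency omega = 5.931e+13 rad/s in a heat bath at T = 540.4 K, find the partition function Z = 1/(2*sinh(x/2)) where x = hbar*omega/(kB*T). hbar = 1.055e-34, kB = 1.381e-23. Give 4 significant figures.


Step 1: Compute x = hbar*omega/(kB*T) = 1.055e-34*5.931e+13/(1.381e-23*540.4) = 0.8384
Step 2: x/2 = 0.4192
Step 3: sinh(x/2) = 0.4316
Step 4: Z = 1/(2*0.4316) = 1.158

1.158


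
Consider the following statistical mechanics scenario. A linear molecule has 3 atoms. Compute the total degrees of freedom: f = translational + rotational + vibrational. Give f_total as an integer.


Step 1: Translational DOF = 3
Step 2: Rotational DOF (linear) = 2
Step 3: Vibrational DOF = 3*3 - 5 = 4
Step 4: Total = 3 + 2 + 4 = 9

9


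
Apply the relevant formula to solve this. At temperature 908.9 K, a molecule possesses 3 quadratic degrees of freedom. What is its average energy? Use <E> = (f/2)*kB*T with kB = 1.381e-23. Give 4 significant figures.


Step 1: f/2 = 3/2 = 1.5
Step 2: kB*T = 1.381e-23 * 908.9 = 1.255e-20
Step 3: <E> = 1.5 * 1.255e-20 = 1.883e-20 J

1.883e-20


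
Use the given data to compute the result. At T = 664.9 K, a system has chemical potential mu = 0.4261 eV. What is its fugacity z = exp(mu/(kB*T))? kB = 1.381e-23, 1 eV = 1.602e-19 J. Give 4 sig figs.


Step 1: Convert mu to Joules: 0.4261*1.602e-19 = 6.826e-20 J
Step 2: kB*T = 1.381e-23*664.9 = 9.182e-21 J
Step 3: mu/(kB*T) = 7.434
Step 4: z = exp(7.434) = 1693

1693


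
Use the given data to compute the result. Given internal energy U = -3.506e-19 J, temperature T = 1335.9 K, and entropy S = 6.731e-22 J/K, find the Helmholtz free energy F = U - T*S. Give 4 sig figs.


Step 1: T*S = 1335.9 * 6.731e-22 = 8.992e-19 J
Step 2: F = U - T*S = -3.506e-19 - 8.992e-19
Step 3: F = -1.25e-18 J

-1.25e-18


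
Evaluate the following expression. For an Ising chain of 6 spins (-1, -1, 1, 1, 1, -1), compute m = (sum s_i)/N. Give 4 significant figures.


Step 1: Count up spins (+1): 3, down spins (-1): 3
Step 2: Total magnetization M = 3 - 3 = 0
Step 3: m = M/N = 0/6 = 0

0


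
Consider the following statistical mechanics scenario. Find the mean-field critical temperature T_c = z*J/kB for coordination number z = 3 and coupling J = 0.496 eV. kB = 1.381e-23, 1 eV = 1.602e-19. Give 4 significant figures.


Step 1: z*J = 3*0.496 = 1.488 eV
Step 2: Convert to Joules: 1.488*1.602e-19 = 2.384e-19 J
Step 3: T_c = 2.384e-19 / 1.381e-23 = 1.726e+04 K

1.726e+04


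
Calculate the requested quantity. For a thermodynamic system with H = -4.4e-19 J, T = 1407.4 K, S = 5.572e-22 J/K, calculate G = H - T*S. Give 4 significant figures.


Step 1: T*S = 1407.4 * 5.572e-22 = 7.842e-19 J
Step 2: G = H - T*S = -4.4e-19 - 7.842e-19
Step 3: G = -1.224e-18 J

-1.224e-18


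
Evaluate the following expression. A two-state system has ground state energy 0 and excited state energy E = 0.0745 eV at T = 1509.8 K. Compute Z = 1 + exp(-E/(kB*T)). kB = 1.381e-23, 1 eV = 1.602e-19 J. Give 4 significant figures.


Step 1: Compute beta*E = E*eV/(kB*T) = 0.0745*1.602e-19/(1.381e-23*1509.8) = 0.5724
Step 2: exp(-beta*E) = exp(-0.5724) = 0.5642
Step 3: Z = 1 + 0.5642 = 1.564

1.564


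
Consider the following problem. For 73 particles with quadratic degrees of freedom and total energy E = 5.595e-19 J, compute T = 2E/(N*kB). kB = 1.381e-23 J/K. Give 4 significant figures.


Step 1: Numerator = 2*E = 2*5.595e-19 = 1.119e-18 J
Step 2: Denominator = N*kB = 73*1.381e-23 = 1.008e-21
Step 3: T = 1.119e-18 / 1.008e-21 = 1110 K

1110


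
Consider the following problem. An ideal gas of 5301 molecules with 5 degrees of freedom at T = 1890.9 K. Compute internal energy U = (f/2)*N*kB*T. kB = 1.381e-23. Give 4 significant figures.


Step 1: f/2 = 5/2 = 2.5
Step 2: N*kB*T = 5301*1.381e-23*1890.9 = 1.384e-16
Step 3: U = 2.5 * 1.384e-16 = 3.461e-16 J

3.461e-16


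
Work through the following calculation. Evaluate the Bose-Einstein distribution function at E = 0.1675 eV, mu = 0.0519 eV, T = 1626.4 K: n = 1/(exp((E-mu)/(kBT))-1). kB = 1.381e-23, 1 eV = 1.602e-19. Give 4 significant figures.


Step 1: (E - mu) = 0.1156 eV
Step 2: x = (E-mu)*eV/(kB*T) = 0.1156*1.602e-19/(1.381e-23*1626.4) = 0.8245
Step 3: exp(x) = 2.281
Step 4: n = 1/(exp(x)-1) = 0.7808

0.7808


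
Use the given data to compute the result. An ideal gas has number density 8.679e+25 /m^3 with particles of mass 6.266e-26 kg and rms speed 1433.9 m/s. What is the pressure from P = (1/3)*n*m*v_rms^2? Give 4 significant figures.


Step 1: v_rms^2 = 1433.9^2 = 2.056e+06
Step 2: n*m = 8.679e+25*6.266e-26 = 5.438
Step 3: P = (1/3)*5.438*2.056e+06 = 3.727e+06 Pa

3.727e+06


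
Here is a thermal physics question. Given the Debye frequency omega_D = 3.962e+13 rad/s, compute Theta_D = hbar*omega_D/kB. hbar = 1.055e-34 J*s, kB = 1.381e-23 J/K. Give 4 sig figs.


Step 1: hbar*omega_D = 1.055e-34 * 3.962e+13 = 4.18e-21 J
Step 2: Theta_D = 4.18e-21 / 1.381e-23
Step 3: Theta_D = 302.7 K

302.7


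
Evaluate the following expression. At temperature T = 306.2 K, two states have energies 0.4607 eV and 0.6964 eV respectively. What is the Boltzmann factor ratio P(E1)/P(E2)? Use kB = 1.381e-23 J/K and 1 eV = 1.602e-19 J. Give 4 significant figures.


Step 1: Compute energy difference dE = E1 - E2 = 0.4607 - 0.6964 = -0.2357 eV
Step 2: Convert to Joules: dE_J = -0.2357 * 1.602e-19 = -3.776e-20 J
Step 3: Compute exponent = -dE_J / (kB * T) = -(-3.776e-20) / (1.381e-23 * 306.2) = 8.929
Step 4: P(E1)/P(E2) = exp(8.929) = 7551

7551


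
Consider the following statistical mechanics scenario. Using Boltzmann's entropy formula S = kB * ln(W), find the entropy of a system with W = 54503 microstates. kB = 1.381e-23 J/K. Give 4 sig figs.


Step 1: ln(W) = ln(54503) = 10.91
Step 2: S = kB * ln(W) = 1.381e-23 * 10.91
Step 3: S = 1.506e-22 J/K

1.506e-22


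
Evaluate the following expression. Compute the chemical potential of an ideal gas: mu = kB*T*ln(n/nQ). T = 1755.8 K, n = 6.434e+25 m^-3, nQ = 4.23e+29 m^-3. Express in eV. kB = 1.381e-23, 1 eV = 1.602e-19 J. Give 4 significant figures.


Step 1: n/nQ = 6.434e+25/4.23e+29 = 0.0001521
Step 2: ln(n/nQ) = -8.791
Step 3: mu = kB*T*ln(n/nQ) = 2.425e-20*-8.791 = -2.132e-19 J
Step 4: Convert to eV: -2.132e-19/1.602e-19 = -1.331 eV

-1.331


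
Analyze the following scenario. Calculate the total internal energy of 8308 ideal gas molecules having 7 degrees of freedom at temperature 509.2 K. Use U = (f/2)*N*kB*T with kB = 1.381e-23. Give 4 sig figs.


Step 1: f/2 = 7/2 = 3.5
Step 2: N*kB*T = 8308*1.381e-23*509.2 = 5.842e-17
Step 3: U = 3.5 * 5.842e-17 = 2.045e-16 J

2.045e-16


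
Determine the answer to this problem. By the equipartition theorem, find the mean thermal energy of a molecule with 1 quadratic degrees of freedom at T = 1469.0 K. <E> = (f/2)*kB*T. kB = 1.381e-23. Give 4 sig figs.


Step 1: f/2 = 1/2 = 0.5
Step 2: kB*T = 1.381e-23 * 1469.0 = 2.029e-20
Step 3: <E> = 0.5 * 2.029e-20 = 1.014e-20 J

1.014e-20


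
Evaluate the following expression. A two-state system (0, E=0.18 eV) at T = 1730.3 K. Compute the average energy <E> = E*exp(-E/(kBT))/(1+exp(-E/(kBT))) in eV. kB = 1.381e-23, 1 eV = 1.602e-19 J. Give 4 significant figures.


Step 1: beta*E = 0.18*1.602e-19/(1.381e-23*1730.3) = 1.207
Step 2: exp(-beta*E) = 0.2992
Step 3: <E> = 0.18*0.2992/(1+0.2992) = 0.04145 eV

0.04145


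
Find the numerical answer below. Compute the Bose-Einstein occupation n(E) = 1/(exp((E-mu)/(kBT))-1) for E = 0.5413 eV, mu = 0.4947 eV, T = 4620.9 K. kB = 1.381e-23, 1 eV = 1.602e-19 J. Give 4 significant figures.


Step 1: (E - mu) = 0.0466 eV
Step 2: x = (E-mu)*eV/(kB*T) = 0.0466*1.602e-19/(1.381e-23*4620.9) = 0.117
Step 3: exp(x) = 1.124
Step 4: n = 1/(exp(x)-1) = 8.058

8.058


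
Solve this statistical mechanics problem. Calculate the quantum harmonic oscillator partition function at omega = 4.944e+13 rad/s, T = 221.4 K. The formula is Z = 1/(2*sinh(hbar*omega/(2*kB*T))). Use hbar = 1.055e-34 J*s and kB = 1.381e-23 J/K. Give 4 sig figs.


Step 1: Compute x = hbar*omega/(kB*T) = 1.055e-34*4.944e+13/(1.381e-23*221.4) = 1.706
Step 2: x/2 = 0.853
Step 3: sinh(x/2) = 0.9602
Step 4: Z = 1/(2*0.9602) = 0.5207

0.5207


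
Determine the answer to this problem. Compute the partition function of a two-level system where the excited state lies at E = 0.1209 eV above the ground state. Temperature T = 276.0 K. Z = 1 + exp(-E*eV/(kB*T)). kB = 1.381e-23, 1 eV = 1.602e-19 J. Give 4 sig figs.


Step 1: Compute beta*E = E*eV/(kB*T) = 0.1209*1.602e-19/(1.381e-23*276.0) = 5.081
Step 2: exp(-beta*E) = exp(-5.081) = 0.006211
Step 3: Z = 1 + 0.006211 = 1.006

1.006


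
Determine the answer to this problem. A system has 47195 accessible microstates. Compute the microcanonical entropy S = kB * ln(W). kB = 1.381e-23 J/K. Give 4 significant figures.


Step 1: ln(W) = ln(47195) = 10.76
Step 2: S = kB * ln(W) = 1.381e-23 * 10.76
Step 3: S = 1.486e-22 J/K

1.486e-22


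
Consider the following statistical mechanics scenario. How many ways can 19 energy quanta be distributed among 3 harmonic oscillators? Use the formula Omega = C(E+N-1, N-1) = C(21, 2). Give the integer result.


Step 1: Use binomial coefficient C(21, 2)
Step 2: Numerator = 21! / 19!
Step 3: Denominator = 2!
Step 4: Omega = 210

210


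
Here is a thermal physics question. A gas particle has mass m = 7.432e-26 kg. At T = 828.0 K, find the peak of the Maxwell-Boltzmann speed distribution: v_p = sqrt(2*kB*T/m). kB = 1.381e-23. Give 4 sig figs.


Step 1: Numerator = 2*kB*T = 2*1.381e-23*828.0 = 2.287e-20
Step 2: Ratio = 2.287e-20 / 7.432e-26 = 3.077e+05
Step 3: v_p = sqrt(3.077e+05) = 554.7 m/s

554.7


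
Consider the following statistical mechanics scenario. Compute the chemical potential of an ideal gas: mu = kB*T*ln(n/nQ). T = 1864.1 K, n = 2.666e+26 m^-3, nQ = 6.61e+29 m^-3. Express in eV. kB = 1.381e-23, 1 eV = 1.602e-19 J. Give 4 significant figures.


Step 1: n/nQ = 2.666e+26/6.61e+29 = 0.0004033
Step 2: ln(n/nQ) = -7.816
Step 3: mu = kB*T*ln(n/nQ) = 2.574e-20*-7.816 = -2.012e-19 J
Step 4: Convert to eV: -2.012e-19/1.602e-19 = -1.256 eV

-1.256


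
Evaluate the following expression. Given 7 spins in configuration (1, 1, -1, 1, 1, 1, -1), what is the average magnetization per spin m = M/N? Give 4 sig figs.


Step 1: Count up spins (+1): 5, down spins (-1): 2
Step 2: Total magnetization M = 5 - 2 = 3
Step 3: m = M/N = 3/7 = 0.4286

0.4286


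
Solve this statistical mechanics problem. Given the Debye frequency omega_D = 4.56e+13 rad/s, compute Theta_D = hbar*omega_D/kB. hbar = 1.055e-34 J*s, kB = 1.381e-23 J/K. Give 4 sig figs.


Step 1: hbar*omega_D = 1.055e-34 * 4.56e+13 = 4.811e-21 J
Step 2: Theta_D = 4.811e-21 / 1.381e-23
Step 3: Theta_D = 348.4 K

348.4


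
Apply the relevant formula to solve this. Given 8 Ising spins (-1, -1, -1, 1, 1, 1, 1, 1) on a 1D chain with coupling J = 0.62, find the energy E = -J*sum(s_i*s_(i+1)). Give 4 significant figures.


Step 1: Nearest-neighbor products: 1, 1, -1, 1, 1, 1, 1
Step 2: Sum of products = 5
Step 3: E = -0.62 * 5 = -3.1

-3.1


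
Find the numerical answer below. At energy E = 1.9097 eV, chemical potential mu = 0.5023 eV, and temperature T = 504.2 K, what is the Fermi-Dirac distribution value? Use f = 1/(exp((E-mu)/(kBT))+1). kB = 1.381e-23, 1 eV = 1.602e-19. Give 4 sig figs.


Step 1: (E - mu) = 1.9097 - 0.5023 = 1.407 eV
Step 2: Convert: (E-mu)*eV = 2.255e-19 J
Step 3: x = (E-mu)*eV/(kB*T) = 32.38
Step 4: f = 1/(exp(32.38)+1) = 8.656e-15

8.656e-15


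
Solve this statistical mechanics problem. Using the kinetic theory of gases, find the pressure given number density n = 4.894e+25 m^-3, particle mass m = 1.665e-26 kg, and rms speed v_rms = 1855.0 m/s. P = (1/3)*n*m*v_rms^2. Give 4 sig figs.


Step 1: v_rms^2 = 1855.0^2 = 3.441e+06
Step 2: n*m = 4.894e+25*1.665e-26 = 0.8149
Step 3: P = (1/3)*0.8149*3.441e+06 = 9.346e+05 Pa

9.346e+05


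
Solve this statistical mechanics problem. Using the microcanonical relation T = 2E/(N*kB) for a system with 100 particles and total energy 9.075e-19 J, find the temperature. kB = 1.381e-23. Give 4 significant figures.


Step 1: Numerator = 2*E = 2*9.075e-19 = 1.815e-18 J
Step 2: Denominator = N*kB = 100*1.381e-23 = 1.381e-21
Step 3: T = 1.815e-18 / 1.381e-21 = 1314 K

1314


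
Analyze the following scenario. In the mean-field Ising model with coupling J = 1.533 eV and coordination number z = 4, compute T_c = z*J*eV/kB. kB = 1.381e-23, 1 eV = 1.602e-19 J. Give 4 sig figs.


Step 1: z*J = 4*1.533 = 6.132 eV
Step 2: Convert to Joules: 6.132*1.602e-19 = 9.823e-19 J
Step 3: T_c = 9.823e-19 / 1.381e-23 = 7.113e+04 K

7.113e+04


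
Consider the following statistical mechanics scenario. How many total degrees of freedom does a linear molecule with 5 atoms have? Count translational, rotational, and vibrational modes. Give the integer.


Step 1: Translational DOF = 3
Step 2: Rotational DOF (linear) = 2
Step 3: Vibrational DOF = 3*5 - 5 = 10
Step 4: Total = 3 + 2 + 10 = 15

15


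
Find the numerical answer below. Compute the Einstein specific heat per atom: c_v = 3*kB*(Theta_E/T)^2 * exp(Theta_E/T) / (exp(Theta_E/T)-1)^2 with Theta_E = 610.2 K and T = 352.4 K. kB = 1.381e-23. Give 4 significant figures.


Step 1: x = Theta_E/T = 610.2/352.4 = 1.732
Step 2: x^2 = 2.998
Step 3: exp(x) = 5.649
Step 4: c_v = 3*1.381e-23*2.998*5.649/(5.649-1)^2 = 3.246e-23

3.246e-23


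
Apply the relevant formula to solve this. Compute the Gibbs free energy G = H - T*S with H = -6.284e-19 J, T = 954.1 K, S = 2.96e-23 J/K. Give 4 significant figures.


Step 1: T*S = 954.1 * 2.96e-23 = 2.824e-20 J
Step 2: G = H - T*S = -6.284e-19 - 2.824e-20
Step 3: G = -6.566e-19 J

-6.566e-19


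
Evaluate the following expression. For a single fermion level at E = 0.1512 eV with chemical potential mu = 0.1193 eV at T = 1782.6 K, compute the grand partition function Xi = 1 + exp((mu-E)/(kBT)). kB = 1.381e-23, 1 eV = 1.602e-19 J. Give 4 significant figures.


Step 1: (mu - E) = 0.1193 - 0.1512 = -0.0319 eV
Step 2: x = (mu-E)*eV/(kB*T) = -0.0319*1.602e-19/(1.381e-23*1782.6) = -0.2076
Step 3: exp(x) = 0.8125
Step 4: Xi = 1 + 0.8125 = 1.813

1.813


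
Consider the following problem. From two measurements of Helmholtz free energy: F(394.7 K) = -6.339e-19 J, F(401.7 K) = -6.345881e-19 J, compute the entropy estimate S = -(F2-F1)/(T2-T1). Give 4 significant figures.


Step 1: dF = F2 - F1 = -6.345881e-19 - (-6.339e-19) = -6.881e-22 J
Step 2: dT = T2 - T1 = 401.7 - 394.7 = 7 K
Step 3: S = -dF/dT = -(-6.881e-22)/7 = 9.83e-23 J/K

9.83e-23


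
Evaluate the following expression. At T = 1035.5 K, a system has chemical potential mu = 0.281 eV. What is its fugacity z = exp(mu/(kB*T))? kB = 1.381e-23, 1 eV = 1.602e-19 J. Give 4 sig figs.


Step 1: Convert mu to Joules: 0.281*1.602e-19 = 4.502e-20 J
Step 2: kB*T = 1.381e-23*1035.5 = 1.43e-20 J
Step 3: mu/(kB*T) = 3.148
Step 4: z = exp(3.148) = 23.29

23.29


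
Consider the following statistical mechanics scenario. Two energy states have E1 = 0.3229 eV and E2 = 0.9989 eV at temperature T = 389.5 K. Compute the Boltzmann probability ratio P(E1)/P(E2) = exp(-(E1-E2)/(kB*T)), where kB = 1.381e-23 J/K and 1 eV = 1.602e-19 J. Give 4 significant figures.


Step 1: Compute energy difference dE = E1 - E2 = 0.3229 - 0.9989 = -0.676 eV
Step 2: Convert to Joules: dE_J = -0.676 * 1.602e-19 = -1.083e-19 J
Step 3: Compute exponent = -dE_J / (kB * T) = -(-1.083e-19) / (1.381e-23 * 389.5) = 20.13
Step 4: P(E1)/P(E2) = exp(20.13) = 5.542e+08

5.542e+08


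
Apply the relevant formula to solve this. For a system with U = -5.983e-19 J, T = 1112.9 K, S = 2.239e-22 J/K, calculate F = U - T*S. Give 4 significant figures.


Step 1: T*S = 1112.9 * 2.239e-22 = 2.492e-19 J
Step 2: F = U - T*S = -5.983e-19 - 2.492e-19
Step 3: F = -8.475e-19 J

-8.475e-19


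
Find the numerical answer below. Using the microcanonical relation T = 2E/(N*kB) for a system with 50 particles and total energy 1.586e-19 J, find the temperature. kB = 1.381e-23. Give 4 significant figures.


Step 1: Numerator = 2*E = 2*1.586e-19 = 3.172e-19 J
Step 2: Denominator = N*kB = 50*1.381e-23 = 6.905e-22
Step 3: T = 3.172e-19 / 6.905e-22 = 459.4 K

459.4


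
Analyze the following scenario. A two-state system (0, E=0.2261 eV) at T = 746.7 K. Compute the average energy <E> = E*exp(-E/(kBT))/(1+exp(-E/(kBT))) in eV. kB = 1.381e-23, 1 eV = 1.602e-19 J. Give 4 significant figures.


Step 1: beta*E = 0.2261*1.602e-19/(1.381e-23*746.7) = 3.513
Step 2: exp(-beta*E) = 0.02982
Step 3: <E> = 0.2261*0.02982/(1+0.02982) = 0.006547 eV

0.006547


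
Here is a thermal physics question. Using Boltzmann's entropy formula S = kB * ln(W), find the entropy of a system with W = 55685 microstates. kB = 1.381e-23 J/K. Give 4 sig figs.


Step 1: ln(W) = ln(55685) = 10.93
Step 2: S = kB * ln(W) = 1.381e-23 * 10.93
Step 3: S = 1.509e-22 J/K

1.509e-22


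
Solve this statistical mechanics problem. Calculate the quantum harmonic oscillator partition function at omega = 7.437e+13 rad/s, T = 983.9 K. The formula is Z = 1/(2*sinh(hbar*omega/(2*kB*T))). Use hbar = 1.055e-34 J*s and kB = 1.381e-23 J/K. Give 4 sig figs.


Step 1: Compute x = hbar*omega/(kB*T) = 1.055e-34*7.437e+13/(1.381e-23*983.9) = 0.5774
Step 2: x/2 = 0.2887
Step 3: sinh(x/2) = 0.2927
Step 4: Z = 1/(2*0.2927) = 1.708

1.708


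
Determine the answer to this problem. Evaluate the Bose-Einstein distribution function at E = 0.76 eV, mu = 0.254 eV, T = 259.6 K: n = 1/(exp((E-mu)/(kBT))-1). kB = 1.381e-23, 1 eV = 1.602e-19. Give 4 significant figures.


Step 1: (E - mu) = 0.506 eV
Step 2: x = (E-mu)*eV/(kB*T) = 0.506*1.602e-19/(1.381e-23*259.6) = 22.61
Step 3: exp(x) = 6.603e+09
Step 4: n = 1/(exp(x)-1) = 1.515e-10

1.515e-10


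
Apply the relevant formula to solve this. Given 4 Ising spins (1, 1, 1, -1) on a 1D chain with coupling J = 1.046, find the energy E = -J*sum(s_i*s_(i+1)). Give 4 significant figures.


Step 1: Nearest-neighbor products: 1, 1, -1
Step 2: Sum of products = 1
Step 3: E = -1.046 * 1 = -1.046

-1.046


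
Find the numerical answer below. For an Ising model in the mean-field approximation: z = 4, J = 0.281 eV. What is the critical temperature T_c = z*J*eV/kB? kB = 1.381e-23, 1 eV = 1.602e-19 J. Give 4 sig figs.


Step 1: z*J = 4*0.281 = 1.124 eV
Step 2: Convert to Joules: 1.124*1.602e-19 = 1.801e-19 J
Step 3: T_c = 1.801e-19 / 1.381e-23 = 1.304e+04 K

1.304e+04


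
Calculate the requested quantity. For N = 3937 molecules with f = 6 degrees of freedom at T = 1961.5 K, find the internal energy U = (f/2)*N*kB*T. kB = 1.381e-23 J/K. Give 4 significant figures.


Step 1: f/2 = 6/2 = 3.0
Step 2: N*kB*T = 3937*1.381e-23*1961.5 = 1.066e-16
Step 3: U = 3.0 * 1.066e-16 = 3.199e-16 J

3.199e-16


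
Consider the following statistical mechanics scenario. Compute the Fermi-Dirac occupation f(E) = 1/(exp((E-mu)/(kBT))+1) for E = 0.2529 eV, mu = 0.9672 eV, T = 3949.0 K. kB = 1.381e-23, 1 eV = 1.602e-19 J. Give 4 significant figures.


Step 1: (E - mu) = 0.2529 - 0.9672 = -0.7143 eV
Step 2: Convert: (E-mu)*eV = -1.144e-19 J
Step 3: x = (E-mu)*eV/(kB*T) = -2.098
Step 4: f = 1/(exp(-2.098)+1) = 0.8907

0.8907


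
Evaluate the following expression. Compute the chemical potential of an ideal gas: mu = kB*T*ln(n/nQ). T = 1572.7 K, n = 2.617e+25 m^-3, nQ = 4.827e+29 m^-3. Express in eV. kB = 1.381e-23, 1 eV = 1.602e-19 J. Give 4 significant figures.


Step 1: n/nQ = 2.617e+25/4.827e+29 = 5.422e-05
Step 2: ln(n/nQ) = -9.823
Step 3: mu = kB*T*ln(n/nQ) = 2.172e-20*-9.823 = -2.133e-19 J
Step 4: Convert to eV: -2.133e-19/1.602e-19 = -1.332 eV

-1.332


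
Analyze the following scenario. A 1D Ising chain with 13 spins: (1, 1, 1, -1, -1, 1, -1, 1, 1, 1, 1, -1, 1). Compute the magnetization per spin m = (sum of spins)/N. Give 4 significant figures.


Step 1: Count up spins (+1): 9, down spins (-1): 4
Step 2: Total magnetization M = 9 - 4 = 5
Step 3: m = M/N = 5/13 = 0.3846

0.3846


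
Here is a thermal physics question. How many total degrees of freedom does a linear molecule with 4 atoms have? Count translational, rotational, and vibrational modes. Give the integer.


Step 1: Translational DOF = 3
Step 2: Rotational DOF (linear) = 2
Step 3: Vibrational DOF = 3*4 - 5 = 7
Step 4: Total = 3 + 2 + 7 = 12

12


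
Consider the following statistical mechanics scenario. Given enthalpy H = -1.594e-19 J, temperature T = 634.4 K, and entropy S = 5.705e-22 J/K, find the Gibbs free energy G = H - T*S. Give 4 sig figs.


Step 1: T*S = 634.4 * 5.705e-22 = 3.619e-19 J
Step 2: G = H - T*S = -1.594e-19 - 3.619e-19
Step 3: G = -5.213e-19 J

-5.213e-19


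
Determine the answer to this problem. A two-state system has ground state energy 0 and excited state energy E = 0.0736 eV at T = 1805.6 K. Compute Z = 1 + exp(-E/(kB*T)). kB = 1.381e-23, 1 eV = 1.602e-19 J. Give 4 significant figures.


Step 1: Compute beta*E = E*eV/(kB*T) = 0.0736*1.602e-19/(1.381e-23*1805.6) = 0.4729
Step 2: exp(-beta*E) = exp(-0.4729) = 0.6232
Step 3: Z = 1 + 0.6232 = 1.623

1.623


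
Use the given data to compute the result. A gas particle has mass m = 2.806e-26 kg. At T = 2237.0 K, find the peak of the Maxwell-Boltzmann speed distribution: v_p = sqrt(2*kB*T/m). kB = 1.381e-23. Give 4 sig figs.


Step 1: Numerator = 2*kB*T = 2*1.381e-23*2237.0 = 6.179e-20
Step 2: Ratio = 6.179e-20 / 2.806e-26 = 2.202e+06
Step 3: v_p = sqrt(2.202e+06) = 1484 m/s

1484


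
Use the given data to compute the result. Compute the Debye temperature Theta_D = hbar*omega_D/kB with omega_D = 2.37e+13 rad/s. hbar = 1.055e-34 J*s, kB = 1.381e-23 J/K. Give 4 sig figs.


Step 1: hbar*omega_D = 1.055e-34 * 2.37e+13 = 2.5e-21 J
Step 2: Theta_D = 2.5e-21 / 1.381e-23
Step 3: Theta_D = 181.1 K

181.1


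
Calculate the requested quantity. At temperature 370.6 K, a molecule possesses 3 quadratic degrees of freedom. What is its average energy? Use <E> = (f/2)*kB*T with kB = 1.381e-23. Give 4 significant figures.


Step 1: f/2 = 3/2 = 1.5
Step 2: kB*T = 1.381e-23 * 370.6 = 5.118e-21
Step 3: <E> = 1.5 * 5.118e-21 = 7.677e-21 J

7.677e-21


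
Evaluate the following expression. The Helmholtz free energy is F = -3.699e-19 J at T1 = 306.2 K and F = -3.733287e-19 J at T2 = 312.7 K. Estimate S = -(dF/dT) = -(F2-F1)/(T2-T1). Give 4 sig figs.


Step 1: dF = F2 - F1 = -3.733287e-19 - (-3.699e-19) = -3.4287e-21 J
Step 2: dT = T2 - T1 = 312.7 - 306.2 = 6.5 K
Step 3: S = -dF/dT = -(-3.4287e-21)/6.5 = 5.275e-22 J/K

5.275e-22


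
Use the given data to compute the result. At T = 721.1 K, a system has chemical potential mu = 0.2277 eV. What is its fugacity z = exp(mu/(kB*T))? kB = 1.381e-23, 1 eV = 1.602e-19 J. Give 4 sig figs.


Step 1: Convert mu to Joules: 0.2277*1.602e-19 = 3.648e-20 J
Step 2: kB*T = 1.381e-23*721.1 = 9.958e-21 J
Step 3: mu/(kB*T) = 3.663
Step 4: z = exp(3.663) = 38.98

38.98


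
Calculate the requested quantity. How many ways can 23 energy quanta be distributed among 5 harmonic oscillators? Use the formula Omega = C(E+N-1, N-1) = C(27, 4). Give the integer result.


Step 1: Use binomial coefficient C(27, 4)
Step 2: Numerator = 27! / 23!
Step 3: Denominator = 4!
Step 4: Omega = 17550

17550


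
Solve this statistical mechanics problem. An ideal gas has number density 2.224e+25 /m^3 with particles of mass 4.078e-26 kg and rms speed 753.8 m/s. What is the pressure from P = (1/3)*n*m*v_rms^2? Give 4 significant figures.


Step 1: v_rms^2 = 753.8^2 = 5.682e+05
Step 2: n*m = 2.224e+25*4.078e-26 = 0.9069
Step 3: P = (1/3)*0.9069*5.682e+05 = 1.718e+05 Pa

1.718e+05


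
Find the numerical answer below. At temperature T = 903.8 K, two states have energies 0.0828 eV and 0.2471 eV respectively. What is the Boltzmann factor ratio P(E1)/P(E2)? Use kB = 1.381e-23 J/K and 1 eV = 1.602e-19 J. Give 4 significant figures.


Step 1: Compute energy difference dE = E1 - E2 = 0.0828 - 0.2471 = -0.1643 eV
Step 2: Convert to Joules: dE_J = -0.1643 * 1.602e-19 = -2.632e-20 J
Step 3: Compute exponent = -dE_J / (kB * T) = -(-2.632e-20) / (1.381e-23 * 903.8) = 2.109
Step 4: P(E1)/P(E2) = exp(2.109) = 8.238

8.238


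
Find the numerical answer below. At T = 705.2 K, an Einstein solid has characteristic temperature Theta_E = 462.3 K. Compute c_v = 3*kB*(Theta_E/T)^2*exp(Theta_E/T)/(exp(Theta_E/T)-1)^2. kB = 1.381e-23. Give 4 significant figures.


Step 1: x = Theta_E/T = 462.3/705.2 = 0.6556
Step 2: x^2 = 0.4298
Step 3: exp(x) = 1.926
Step 4: c_v = 3*1.381e-23*0.4298*1.926/(1.926-1)^2 = 3.998e-23

3.998e-23


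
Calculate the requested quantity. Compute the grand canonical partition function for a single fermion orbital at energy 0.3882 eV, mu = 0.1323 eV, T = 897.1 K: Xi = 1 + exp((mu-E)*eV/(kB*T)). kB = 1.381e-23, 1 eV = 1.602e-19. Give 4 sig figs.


Step 1: (mu - E) = 0.1323 - 0.3882 = -0.2559 eV
Step 2: x = (mu-E)*eV/(kB*T) = -0.2559*1.602e-19/(1.381e-23*897.1) = -3.309
Step 3: exp(x) = 0.03655
Step 4: Xi = 1 + 0.03655 = 1.037

1.037


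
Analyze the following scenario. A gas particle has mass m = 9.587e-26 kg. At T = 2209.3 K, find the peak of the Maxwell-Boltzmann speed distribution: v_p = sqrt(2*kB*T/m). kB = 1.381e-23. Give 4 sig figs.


Step 1: Numerator = 2*kB*T = 2*1.381e-23*2209.3 = 6.102e-20
Step 2: Ratio = 6.102e-20 / 9.587e-26 = 6.365e+05
Step 3: v_p = sqrt(6.365e+05) = 797.8 m/s

797.8


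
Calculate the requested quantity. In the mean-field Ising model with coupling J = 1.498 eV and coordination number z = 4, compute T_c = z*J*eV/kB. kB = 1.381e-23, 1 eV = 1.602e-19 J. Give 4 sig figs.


Step 1: z*J = 4*1.498 = 5.992 eV
Step 2: Convert to Joules: 5.992*1.602e-19 = 9.599e-19 J
Step 3: T_c = 9.599e-19 / 1.381e-23 = 6.951e+04 K

6.951e+04


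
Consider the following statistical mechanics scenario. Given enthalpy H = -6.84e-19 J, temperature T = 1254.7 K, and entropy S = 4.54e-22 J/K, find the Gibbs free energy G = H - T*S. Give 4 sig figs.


Step 1: T*S = 1254.7 * 4.54e-22 = 5.696e-19 J
Step 2: G = H - T*S = -6.84e-19 - 5.696e-19
Step 3: G = -1.254e-18 J

-1.254e-18


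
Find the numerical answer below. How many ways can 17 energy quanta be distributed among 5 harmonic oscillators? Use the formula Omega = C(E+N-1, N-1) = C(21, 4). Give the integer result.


Step 1: Use binomial coefficient C(21, 4)
Step 2: Numerator = 21! / 17!
Step 3: Denominator = 4!
Step 4: Omega = 5985

5985


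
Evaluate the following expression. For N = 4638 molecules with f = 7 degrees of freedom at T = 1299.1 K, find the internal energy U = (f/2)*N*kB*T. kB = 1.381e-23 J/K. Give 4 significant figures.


Step 1: f/2 = 7/2 = 3.5
Step 2: N*kB*T = 4638*1.381e-23*1299.1 = 8.321e-17
Step 3: U = 3.5 * 8.321e-17 = 2.912e-16 J

2.912e-16


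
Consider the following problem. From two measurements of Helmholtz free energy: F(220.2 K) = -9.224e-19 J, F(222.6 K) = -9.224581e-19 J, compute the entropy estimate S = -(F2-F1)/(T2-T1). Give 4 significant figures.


Step 1: dF = F2 - F1 = -9.224581e-19 - (-9.224e-19) = -5.81e-23 J
Step 2: dT = T2 - T1 = 222.6 - 220.2 = 2.4 K
Step 3: S = -dF/dT = -(-5.81e-23)/2.4 = 2.421e-23 J/K

2.421e-23


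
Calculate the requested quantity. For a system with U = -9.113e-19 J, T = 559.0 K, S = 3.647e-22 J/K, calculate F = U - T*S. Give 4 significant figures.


Step 1: T*S = 559.0 * 3.647e-22 = 2.039e-19 J
Step 2: F = U - T*S = -9.113e-19 - 2.039e-19
Step 3: F = -1.115e-18 J

-1.115e-18


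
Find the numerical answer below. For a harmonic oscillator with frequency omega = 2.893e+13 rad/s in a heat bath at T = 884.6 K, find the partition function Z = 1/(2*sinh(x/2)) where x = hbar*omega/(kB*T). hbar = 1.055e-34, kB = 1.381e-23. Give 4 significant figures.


Step 1: Compute x = hbar*omega/(kB*T) = 1.055e-34*2.893e+13/(1.381e-23*884.6) = 0.2498
Step 2: x/2 = 0.1249
Step 3: sinh(x/2) = 0.1252
Step 4: Z = 1/(2*0.1252) = 3.992

3.992


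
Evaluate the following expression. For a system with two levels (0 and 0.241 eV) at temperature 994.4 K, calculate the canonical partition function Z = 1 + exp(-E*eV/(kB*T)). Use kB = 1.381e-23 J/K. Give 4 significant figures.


Step 1: Compute beta*E = E*eV/(kB*T) = 0.241*1.602e-19/(1.381e-23*994.4) = 2.811
Step 2: exp(-beta*E) = exp(-2.811) = 0.06012
Step 3: Z = 1 + 0.06012 = 1.06

1.06


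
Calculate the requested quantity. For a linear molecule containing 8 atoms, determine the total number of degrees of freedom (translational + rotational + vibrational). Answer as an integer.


Step 1: Translational DOF = 3
Step 2: Rotational DOF (linear) = 2
Step 3: Vibrational DOF = 3*8 - 5 = 19
Step 4: Total = 3 + 2 + 19 = 24

24


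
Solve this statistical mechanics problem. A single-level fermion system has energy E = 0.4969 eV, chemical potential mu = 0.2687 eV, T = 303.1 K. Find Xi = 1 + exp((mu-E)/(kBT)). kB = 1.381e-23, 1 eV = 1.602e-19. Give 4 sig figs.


Step 1: (mu - E) = 0.2687 - 0.4969 = -0.2282 eV
Step 2: x = (mu-E)*eV/(kB*T) = -0.2282*1.602e-19/(1.381e-23*303.1) = -8.734
Step 3: exp(x) = 0.0001611
Step 4: Xi = 1 + 0.0001611 = 1

1


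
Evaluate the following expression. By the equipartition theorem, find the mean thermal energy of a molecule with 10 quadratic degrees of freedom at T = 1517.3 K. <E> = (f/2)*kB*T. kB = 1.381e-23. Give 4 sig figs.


Step 1: f/2 = 10/2 = 5
Step 2: kB*T = 1.381e-23 * 1517.3 = 2.095e-20
Step 3: <E> = 5 * 2.095e-20 = 1.048e-19 J

1.048e-19


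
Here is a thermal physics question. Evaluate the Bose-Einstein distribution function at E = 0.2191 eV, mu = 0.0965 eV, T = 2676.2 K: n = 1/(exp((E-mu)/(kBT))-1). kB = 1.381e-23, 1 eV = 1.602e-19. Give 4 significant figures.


Step 1: (E - mu) = 0.1226 eV
Step 2: x = (E-mu)*eV/(kB*T) = 0.1226*1.602e-19/(1.381e-23*2676.2) = 0.5314
Step 3: exp(x) = 1.701
Step 4: n = 1/(exp(x)-1) = 1.426

1.426


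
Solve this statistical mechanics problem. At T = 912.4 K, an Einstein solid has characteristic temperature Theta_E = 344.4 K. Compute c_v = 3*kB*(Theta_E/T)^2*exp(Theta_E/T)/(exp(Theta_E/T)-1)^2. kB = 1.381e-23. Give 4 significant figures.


Step 1: x = Theta_E/T = 344.4/912.4 = 0.3775
Step 2: x^2 = 0.1425
Step 3: exp(x) = 1.459
Step 4: c_v = 3*1.381e-23*0.1425*1.459/(1.459-1)^2 = 4.094e-23

4.094e-23


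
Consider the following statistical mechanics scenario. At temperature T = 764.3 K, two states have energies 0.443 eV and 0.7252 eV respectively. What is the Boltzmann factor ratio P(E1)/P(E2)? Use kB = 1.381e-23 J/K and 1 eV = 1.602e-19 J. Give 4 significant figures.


Step 1: Compute energy difference dE = E1 - E2 = 0.443 - 0.7252 = -0.2822 eV
Step 2: Convert to Joules: dE_J = -0.2822 * 1.602e-19 = -4.521e-20 J
Step 3: Compute exponent = -dE_J / (kB * T) = -(-4.521e-20) / (1.381e-23 * 764.3) = 4.283
Step 4: P(E1)/P(E2) = exp(4.283) = 72.47

72.47


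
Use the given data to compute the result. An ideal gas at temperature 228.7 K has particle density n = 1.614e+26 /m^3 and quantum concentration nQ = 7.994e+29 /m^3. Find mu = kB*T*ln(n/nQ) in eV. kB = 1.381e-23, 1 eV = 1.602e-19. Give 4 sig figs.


Step 1: n/nQ = 1.614e+26/7.994e+29 = 0.0002019
Step 2: ln(n/nQ) = -8.508
Step 3: mu = kB*T*ln(n/nQ) = 3.158e-21*-8.508 = -2.687e-20 J
Step 4: Convert to eV: -2.687e-20/1.602e-19 = -0.1677 eV

-0.1677


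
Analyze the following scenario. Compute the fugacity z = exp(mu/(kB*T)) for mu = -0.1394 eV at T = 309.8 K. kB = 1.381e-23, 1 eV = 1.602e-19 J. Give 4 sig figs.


Step 1: Convert mu to Joules: -0.1394*1.602e-19 = -2.233e-20 J
Step 2: kB*T = 1.381e-23*309.8 = 4.278e-21 J
Step 3: mu/(kB*T) = -5.22
Step 4: z = exp(-5.22) = 0.005409

0.005409


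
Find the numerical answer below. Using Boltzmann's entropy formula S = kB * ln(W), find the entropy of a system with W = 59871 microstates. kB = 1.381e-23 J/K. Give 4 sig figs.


Step 1: ln(W) = ln(59871) = 11
Step 2: S = kB * ln(W) = 1.381e-23 * 11
Step 3: S = 1.519e-22 J/K

1.519e-22


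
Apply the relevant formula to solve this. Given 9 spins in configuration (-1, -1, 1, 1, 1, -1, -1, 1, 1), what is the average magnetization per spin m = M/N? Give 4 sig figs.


Step 1: Count up spins (+1): 5, down spins (-1): 4
Step 2: Total magnetization M = 5 - 4 = 1
Step 3: m = M/N = 1/9 = 0.1111

0.1111


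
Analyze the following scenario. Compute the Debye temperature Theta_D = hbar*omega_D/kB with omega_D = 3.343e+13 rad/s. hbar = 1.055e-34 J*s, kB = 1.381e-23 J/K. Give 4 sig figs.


Step 1: hbar*omega_D = 1.055e-34 * 3.343e+13 = 3.527e-21 J
Step 2: Theta_D = 3.527e-21 / 1.381e-23
Step 3: Theta_D = 255.4 K

255.4


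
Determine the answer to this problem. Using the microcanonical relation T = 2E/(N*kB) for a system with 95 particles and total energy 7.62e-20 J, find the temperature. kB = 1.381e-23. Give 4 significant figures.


Step 1: Numerator = 2*E = 2*7.62e-20 = 1.524e-19 J
Step 2: Denominator = N*kB = 95*1.381e-23 = 1.312e-21
Step 3: T = 1.524e-19 / 1.312e-21 = 116.2 K

116.2


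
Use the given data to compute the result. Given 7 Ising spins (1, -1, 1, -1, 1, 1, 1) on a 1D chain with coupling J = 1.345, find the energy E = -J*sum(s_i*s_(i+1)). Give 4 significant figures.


Step 1: Nearest-neighbor products: -1, -1, -1, -1, 1, 1
Step 2: Sum of products = -2
Step 3: E = -1.345 * -2 = 2.69

2.69


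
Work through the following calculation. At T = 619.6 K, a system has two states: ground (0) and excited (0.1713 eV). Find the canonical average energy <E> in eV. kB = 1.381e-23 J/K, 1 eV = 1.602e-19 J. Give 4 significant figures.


Step 1: beta*E = 0.1713*1.602e-19/(1.381e-23*619.6) = 3.207
Step 2: exp(-beta*E) = 0.04047
Step 3: <E> = 0.1713*0.04047/(1+0.04047) = 0.006663 eV

0.006663


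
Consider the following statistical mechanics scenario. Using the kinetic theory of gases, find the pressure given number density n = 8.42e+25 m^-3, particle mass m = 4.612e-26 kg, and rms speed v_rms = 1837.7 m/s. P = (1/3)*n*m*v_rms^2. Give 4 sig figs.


Step 1: v_rms^2 = 1837.7^2 = 3.377e+06
Step 2: n*m = 8.42e+25*4.612e-26 = 3.883
Step 3: P = (1/3)*3.883*3.377e+06 = 4.371e+06 Pa

4.371e+06


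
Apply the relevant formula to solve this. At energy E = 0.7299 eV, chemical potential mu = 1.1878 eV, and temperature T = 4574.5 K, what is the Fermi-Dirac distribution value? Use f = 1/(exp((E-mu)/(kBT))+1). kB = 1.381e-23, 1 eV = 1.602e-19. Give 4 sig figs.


Step 1: (E - mu) = 0.7299 - 1.1878 = -0.4579 eV
Step 2: Convert: (E-mu)*eV = -7.336e-20 J
Step 3: x = (E-mu)*eV/(kB*T) = -1.161
Step 4: f = 1/(exp(-1.161)+1) = 0.7615

0.7615


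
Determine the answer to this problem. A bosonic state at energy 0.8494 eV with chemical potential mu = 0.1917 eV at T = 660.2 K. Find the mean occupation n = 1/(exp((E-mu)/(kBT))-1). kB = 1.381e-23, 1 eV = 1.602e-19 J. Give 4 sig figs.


Step 1: (E - mu) = 0.6577 eV
Step 2: x = (E-mu)*eV/(kB*T) = 0.6577*1.602e-19/(1.381e-23*660.2) = 11.56
Step 3: exp(x) = 1.044e+05
Step 4: n = 1/(exp(x)-1) = 9.575e-06

9.575e-06


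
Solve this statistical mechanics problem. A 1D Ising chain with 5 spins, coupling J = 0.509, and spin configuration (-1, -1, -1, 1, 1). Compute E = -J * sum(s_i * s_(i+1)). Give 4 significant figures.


Step 1: Nearest-neighbor products: 1, 1, -1, 1
Step 2: Sum of products = 2
Step 3: E = -0.509 * 2 = -1.018

-1.018


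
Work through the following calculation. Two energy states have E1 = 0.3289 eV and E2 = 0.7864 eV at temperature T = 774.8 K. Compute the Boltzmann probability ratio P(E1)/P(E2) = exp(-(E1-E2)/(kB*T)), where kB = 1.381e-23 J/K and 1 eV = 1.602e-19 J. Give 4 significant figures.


Step 1: Compute energy difference dE = E1 - E2 = 0.3289 - 0.7864 = -0.4575 eV
Step 2: Convert to Joules: dE_J = -0.4575 * 1.602e-19 = -7.329e-20 J
Step 3: Compute exponent = -dE_J / (kB * T) = -(-7.329e-20) / (1.381e-23 * 774.8) = 6.85
Step 4: P(E1)/P(E2) = exp(6.85) = 943.6

943.6


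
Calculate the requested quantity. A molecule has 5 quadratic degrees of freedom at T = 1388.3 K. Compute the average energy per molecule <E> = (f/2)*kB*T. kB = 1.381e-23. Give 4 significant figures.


Step 1: f/2 = 5/2 = 2.5
Step 2: kB*T = 1.381e-23 * 1388.3 = 1.917e-20
Step 3: <E> = 2.5 * 1.917e-20 = 4.793e-20 J

4.793e-20


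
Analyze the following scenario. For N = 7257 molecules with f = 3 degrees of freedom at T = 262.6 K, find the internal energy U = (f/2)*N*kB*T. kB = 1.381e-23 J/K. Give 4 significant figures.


Step 1: f/2 = 3/2 = 1.5
Step 2: N*kB*T = 7257*1.381e-23*262.6 = 2.632e-17
Step 3: U = 1.5 * 2.632e-17 = 3.948e-17 J

3.948e-17


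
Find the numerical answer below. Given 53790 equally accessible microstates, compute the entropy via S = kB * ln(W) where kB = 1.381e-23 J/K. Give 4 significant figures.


Step 1: ln(W) = ln(53790) = 10.89
Step 2: S = kB * ln(W) = 1.381e-23 * 10.89
Step 3: S = 1.504e-22 J/K

1.504e-22


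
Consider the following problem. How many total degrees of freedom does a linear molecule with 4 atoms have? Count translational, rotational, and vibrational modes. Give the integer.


Step 1: Translational DOF = 3
Step 2: Rotational DOF (linear) = 2
Step 3: Vibrational DOF = 3*4 - 5 = 7
Step 4: Total = 3 + 2 + 7 = 12

12


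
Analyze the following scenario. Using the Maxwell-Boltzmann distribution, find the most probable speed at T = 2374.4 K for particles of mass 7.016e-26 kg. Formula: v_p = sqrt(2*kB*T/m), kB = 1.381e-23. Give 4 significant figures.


Step 1: Numerator = 2*kB*T = 2*1.381e-23*2374.4 = 6.558e-20
Step 2: Ratio = 6.558e-20 / 7.016e-26 = 9.347e+05
Step 3: v_p = sqrt(9.347e+05) = 966.8 m/s

966.8


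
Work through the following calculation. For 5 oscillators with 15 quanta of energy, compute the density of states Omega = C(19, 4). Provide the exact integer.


Step 1: Use binomial coefficient C(19, 4)
Step 2: Numerator = 19! / 15!
Step 3: Denominator = 4!
Step 4: Omega = 3876

3876


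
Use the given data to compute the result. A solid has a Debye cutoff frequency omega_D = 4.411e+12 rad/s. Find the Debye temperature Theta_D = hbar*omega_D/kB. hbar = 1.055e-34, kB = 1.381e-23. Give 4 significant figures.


Step 1: hbar*omega_D = 1.055e-34 * 4.411e+12 = 4.654e-22 J
Step 2: Theta_D = 4.654e-22 / 1.381e-23
Step 3: Theta_D = 33.7 K

33.7


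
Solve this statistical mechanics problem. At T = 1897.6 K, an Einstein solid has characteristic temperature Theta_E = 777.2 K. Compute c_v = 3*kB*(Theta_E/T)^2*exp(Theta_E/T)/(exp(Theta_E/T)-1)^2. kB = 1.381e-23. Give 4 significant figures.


Step 1: x = Theta_E/T = 777.2/1897.6 = 0.4096
Step 2: x^2 = 0.1677
Step 3: exp(x) = 1.506
Step 4: c_v = 3*1.381e-23*0.1677*1.506/(1.506-1)^2 = 4.086e-23

4.086e-23
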